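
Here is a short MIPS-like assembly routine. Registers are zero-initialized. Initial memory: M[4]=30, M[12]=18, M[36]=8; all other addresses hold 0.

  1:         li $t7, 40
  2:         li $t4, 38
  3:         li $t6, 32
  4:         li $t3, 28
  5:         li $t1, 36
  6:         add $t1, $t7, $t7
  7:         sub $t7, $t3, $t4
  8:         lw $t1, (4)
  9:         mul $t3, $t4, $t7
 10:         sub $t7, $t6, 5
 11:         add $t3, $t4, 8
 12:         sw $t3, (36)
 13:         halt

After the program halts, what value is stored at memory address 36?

46

$t7=40
$t4=38
$t6=32
$t3=28
$t1=36
$t1=40+40=80
$t7=28-38=-10
$t1=M[4]=30
$t3=38*(-10)=-380
$t7=32-5=27
$t3=38+8=46
sw $t3, (36) → M[36]=46
halt.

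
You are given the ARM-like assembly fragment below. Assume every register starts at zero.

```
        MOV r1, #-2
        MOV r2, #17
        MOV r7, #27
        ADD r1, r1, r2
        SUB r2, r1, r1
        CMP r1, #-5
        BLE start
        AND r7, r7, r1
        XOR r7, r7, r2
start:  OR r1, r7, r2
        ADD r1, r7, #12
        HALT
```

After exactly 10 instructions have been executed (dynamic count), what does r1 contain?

11

MOV r1, #-2 → r1=-2
MOV r2, #17 → r2=17
MOV r7, #27 → r7=27
ADD r1, r1, r2 → r1=(-2)+17=15
SUB r2, r1, r1 → r2=15-15=0
CMP r1, #-5  (cmp 15,-5)
BLE start: not taken
AND r7, r7, r1 → r7=27&15=11
XOR r7, r7, r2 → r7=11^0=11
OR r1, r7, r2 → r1=11|0=11
After step 10: r1 = 11.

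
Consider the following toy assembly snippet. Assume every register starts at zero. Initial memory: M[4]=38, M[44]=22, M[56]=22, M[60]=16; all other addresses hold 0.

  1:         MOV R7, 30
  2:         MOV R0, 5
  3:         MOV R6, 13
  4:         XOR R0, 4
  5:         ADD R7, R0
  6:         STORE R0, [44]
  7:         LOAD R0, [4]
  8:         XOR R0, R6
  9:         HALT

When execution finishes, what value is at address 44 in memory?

1

R7=30
R0=5
R6=13
R0=5^4=1
R7=30+1=31
STORE R0, [44] → M[44]=1
R0=M[4]=38
R0=38^13=43
halt.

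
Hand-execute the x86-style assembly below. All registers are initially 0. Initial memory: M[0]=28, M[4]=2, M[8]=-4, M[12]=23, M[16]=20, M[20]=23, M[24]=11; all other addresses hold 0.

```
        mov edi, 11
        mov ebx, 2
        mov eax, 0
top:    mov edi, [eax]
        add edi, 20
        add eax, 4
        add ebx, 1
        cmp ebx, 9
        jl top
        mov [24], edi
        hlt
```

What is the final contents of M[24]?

edi=11
ebx=2
eax=0
edi=M[0]=28
edi=28+20=48
eax=0+4=4
ebx=2+1=3
cmp ebx, 9  (cmp 3,9)
jl top: taken
edi=M[4]=2
edi=2+20=22
eax=4+4=8
ebx=3+1=4
cmp ebx, 9  (cmp 4,9)
jl top: taken
edi=M[8]=-4
edi=(-4)+20=16
eax=8+4=12
ebx=4+1=5
cmp ebx, 9  (cmp 5,9)
jl top: taken
edi=M[12]=23
edi=23+20=43
eax=12+4=16
ebx=5+1=6
cmp ebx, 9  (cmp 6,9)
jl top: taken
edi=M[16]=20
edi=20+20=40
eax=16+4=20
ebx=6+1=7
cmp ebx, 9  (cmp 7,9)
jl top: taken
edi=M[20]=23
edi=23+20=43
eax=20+4=24
ebx=7+1=8
cmp ebx, 9  (cmp 8,9)
jl top: taken
edi=M[24]=11
edi=11+20=31
eax=24+4=28
ebx=8+1=9
cmp ebx, 9  (cmp 9,9)
jl top: not taken
mov [24], edi → M[24]=31
halt.

31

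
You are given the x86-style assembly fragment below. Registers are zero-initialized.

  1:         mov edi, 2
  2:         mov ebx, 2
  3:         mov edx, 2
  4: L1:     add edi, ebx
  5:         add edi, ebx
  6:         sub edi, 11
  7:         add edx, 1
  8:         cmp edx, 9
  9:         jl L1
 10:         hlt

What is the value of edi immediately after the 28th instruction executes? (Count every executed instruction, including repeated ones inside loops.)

after mov edi, 2: edi=2
after mov ebx, 2: ebx=2
after mov edx, 2: edx=2
after add edi, ebx: edi=2+2=4
after add edi, ebx: edi=4+2=6
after sub edi, 11: edi=6-11=-5
after add edx, 1: edx=2+1=3
cmp edx, 9  (cmp 3,9)
jl L1: taken
after add edi, ebx: edi=(-5)+2=-3
after add edi, ebx: edi=(-3)+2=-1
after sub edi, 11: edi=(-1)-11=-12
after add edx, 1: edx=3+1=4
cmp edx, 9  (cmp 4,9)
jl L1: taken
after add edi, ebx: edi=(-12)+2=-10
after add edi, ebx: edi=(-10)+2=-8
after sub edi, 11: edi=(-8)-11=-19
after add edx, 1: edx=4+1=5
cmp edx, 9  (cmp 5,9)
jl L1: taken
after add edi, ebx: edi=(-19)+2=-17
after add edi, ebx: edi=(-17)+2=-15
after sub edi, 11: edi=(-15)-11=-26
after add edx, 1: edx=5+1=6
cmp edx, 9  (cmp 6,9)
jl L1: taken
after add edi, ebx: edi=(-26)+2=-24
After step 28: edi = -24.

-24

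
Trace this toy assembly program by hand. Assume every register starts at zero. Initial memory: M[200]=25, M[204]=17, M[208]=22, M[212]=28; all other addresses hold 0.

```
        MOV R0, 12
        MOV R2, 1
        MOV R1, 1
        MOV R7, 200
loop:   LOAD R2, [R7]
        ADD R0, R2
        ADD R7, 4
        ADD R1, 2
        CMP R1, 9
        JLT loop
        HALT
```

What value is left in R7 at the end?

MOV R0, 12 → R0=12
MOV R2, 1 → R2=1
MOV R1, 1 → R1=1
MOV R7, 200 → R7=200
LOAD R2, [R7] → R2=M[200]=25
ADD R0, R2 → R0=12+25=37
ADD R7, 4 → R7=200+4=204
ADD R1, 2 → R1=1+2=3
CMP R1, 9  (cmp 3,9)
JLT loop: taken
LOAD R2, [R7] → R2=M[204]=17
ADD R0, R2 → R0=37+17=54
ADD R7, 4 → R7=204+4=208
ADD R1, 2 → R1=3+2=5
CMP R1, 9  (cmp 5,9)
JLT loop: taken
LOAD R2, [R7] → R2=M[208]=22
ADD R0, R2 → R0=54+22=76
ADD R7, 4 → R7=208+4=212
ADD R1, 2 → R1=5+2=7
CMP R1, 9  (cmp 7,9)
JLT loop: taken
LOAD R2, [R7] → R2=M[212]=28
ADD R0, R2 → R0=76+28=104
ADD R7, 4 → R7=212+4=216
ADD R1, 2 → R1=7+2=9
CMP R1, 9  (cmp 9,9)
JLT loop: not taken
halt.

216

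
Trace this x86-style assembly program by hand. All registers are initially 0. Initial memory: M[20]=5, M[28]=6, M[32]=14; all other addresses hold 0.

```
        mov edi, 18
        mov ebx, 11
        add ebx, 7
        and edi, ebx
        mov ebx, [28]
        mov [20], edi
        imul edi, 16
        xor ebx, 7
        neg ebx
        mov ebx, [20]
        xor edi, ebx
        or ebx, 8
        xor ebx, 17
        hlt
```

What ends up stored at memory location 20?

edi=18
ebx=11
ebx=11+7=18
edi=18&18=18
ebx=M[28]=6
mov [20], edi → M[20]=18
edi=18*16=288
ebx=6^7=1
ebx=-(1)=-1
ebx=M[20]=18
edi=288^18=306
ebx=18|8=26
ebx=26^17=11
halt.

18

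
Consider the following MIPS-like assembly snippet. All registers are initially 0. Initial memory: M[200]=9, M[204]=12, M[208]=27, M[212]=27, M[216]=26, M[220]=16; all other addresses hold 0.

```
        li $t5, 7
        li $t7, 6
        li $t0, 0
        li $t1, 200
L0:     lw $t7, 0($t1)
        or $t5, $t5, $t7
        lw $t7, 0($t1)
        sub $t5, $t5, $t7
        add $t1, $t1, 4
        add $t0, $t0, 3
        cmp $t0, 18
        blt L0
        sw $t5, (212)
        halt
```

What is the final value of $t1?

after li $t5, 7: $t5=7
after li $t7, 6: $t7=6
after li $t0, 0: $t0=0
after li $t1, 200: $t1=200
after lw $t7, 0($t1): $t7=M[200]=9
after or $t5, $t5, $t7: $t5=7|9=15
after lw $t7, 0($t1): $t7=M[200]=9
after sub $t5, $t5, $t7: $t5=15-9=6
after add $t1, $t1, 4: $t1=200+4=204
after add $t0, $t0, 3: $t0=0+3=3
cmp $t0, 18  (cmp 3,18)
blt L0: taken
after lw $t7, 0($t1): $t7=M[204]=12
after or $t5, $t5, $t7: $t5=6|12=14
after lw $t7, 0($t1): $t7=M[204]=12
after sub $t5, $t5, $t7: $t5=14-12=2
after add $t1, $t1, 4: $t1=204+4=208
after add $t0, $t0, 3: $t0=3+3=6
cmp $t0, 18  (cmp 6,18)
blt L0: taken
after lw $t7, 0($t1): $t7=M[208]=27
after or $t5, $t5, $t7: $t5=2|27=27
after lw $t7, 0($t1): $t7=M[208]=27
after sub $t5, $t5, $t7: $t5=27-27=0
after add $t1, $t1, 4: $t1=208+4=212
after add $t0, $t0, 3: $t0=6+3=9
cmp $t0, 18  (cmp 9,18)
blt L0: taken
after lw $t7, 0($t1): $t7=M[212]=27
after or $t5, $t5, $t7: $t5=0|27=27
after lw $t7, 0($t1): $t7=M[212]=27
after sub $t5, $t5, $t7: $t5=27-27=0
after add $t1, $t1, 4: $t1=212+4=216
after add $t0, $t0, 3: $t0=9+3=12
cmp $t0, 18  (cmp 12,18)
blt L0: taken
after lw $t7, 0($t1): $t7=M[216]=26
after or $t5, $t5, $t7: $t5=0|26=26
after lw $t7, 0($t1): $t7=M[216]=26
after sub $t5, $t5, $t7: $t5=26-26=0
after add $t1, $t1, 4: $t1=216+4=220
after add $t0, $t0, 3: $t0=12+3=15
cmp $t0, 18  (cmp 15,18)
blt L0: taken
after lw $t7, 0($t1): $t7=M[220]=16
after or $t5, $t5, $t7: $t5=0|16=16
after lw $t7, 0($t1): $t7=M[220]=16
after sub $t5, $t5, $t7: $t5=16-16=0
after add $t1, $t1, 4: $t1=220+4=224
after add $t0, $t0, 3: $t0=15+3=18
cmp $t0, 18  (cmp 18,18)
blt L0: not taken
sw $t5, (212) → M[212]=0
halt.

224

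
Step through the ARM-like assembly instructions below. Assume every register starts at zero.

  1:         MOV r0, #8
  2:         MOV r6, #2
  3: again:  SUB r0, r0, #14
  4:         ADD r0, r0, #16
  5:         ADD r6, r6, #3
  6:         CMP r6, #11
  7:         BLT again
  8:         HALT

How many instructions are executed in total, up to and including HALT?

after MOV r0, #8: r0=8
after MOV r6, #2: r6=2
after SUB r0, r0, #14: r0=8-14=-6
after ADD r0, r0, #16: r0=(-6)+16=10
after ADD r6, r6, #3: r6=2+3=5
CMP r6, #11  (cmp 5,11)
BLT again: taken
after SUB r0, r0, #14: r0=10-14=-4
after ADD r0, r0, #16: r0=(-4)+16=12
after ADD r6, r6, #3: r6=5+3=8
CMP r6, #11  (cmp 8,11)
BLT again: taken
after SUB r0, r0, #14: r0=12-14=-2
after ADD r0, r0, #16: r0=(-2)+16=14
after ADD r6, r6, #3: r6=8+3=11
CMP r6, #11  (cmp 11,11)
BLT again: not taken
halt.
Total executed instructions: 18.

18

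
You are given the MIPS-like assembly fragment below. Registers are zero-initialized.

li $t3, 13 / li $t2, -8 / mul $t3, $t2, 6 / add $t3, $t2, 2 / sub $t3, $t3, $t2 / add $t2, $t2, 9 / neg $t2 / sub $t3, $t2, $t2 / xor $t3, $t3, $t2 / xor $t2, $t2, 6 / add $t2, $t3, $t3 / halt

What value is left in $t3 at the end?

after li $t3, 13: $t3=13
after li $t2, -8: $t2=-8
after mul $t3, $t2, 6: $t3=(-8)*6=-48
after add $t3, $t2, 2: $t3=(-8)+2=-6
after sub $t3, $t3, $t2: $t3=(-6)-(-8)=2
after add $t2, $t2, 9: $t2=(-8)+9=1
after neg $t2: $t2=-(1)=-1
after sub $t3, $t2, $t2: $t3=(-1)-(-1)=0
after xor $t3, $t3, $t2: $t3=0^(-1)=-1
after xor $t2, $t2, 6: $t2=(-1)^6=-7
after add $t2, $t3, $t3: $t2=(-1)+(-1)=-2
halt.

-1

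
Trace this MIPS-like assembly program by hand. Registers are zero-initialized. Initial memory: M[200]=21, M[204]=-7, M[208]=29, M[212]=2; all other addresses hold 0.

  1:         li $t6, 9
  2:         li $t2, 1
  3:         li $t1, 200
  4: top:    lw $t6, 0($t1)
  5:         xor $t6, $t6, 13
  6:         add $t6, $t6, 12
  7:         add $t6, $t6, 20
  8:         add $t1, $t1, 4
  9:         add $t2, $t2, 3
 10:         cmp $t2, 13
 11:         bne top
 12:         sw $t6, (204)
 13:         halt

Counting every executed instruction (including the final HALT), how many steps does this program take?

37

li $t6, 9 → $t6=9
li $t2, 1 → $t2=1
li $t1, 200 → $t1=200
lw $t6, 0($t1) → $t6=M[200]=21
xor $t6, $t6, 13 → $t6=21^13=24
add $t6, $t6, 12 → $t6=24+12=36
add $t6, $t6, 20 → $t6=36+20=56
add $t1, $t1, 4 → $t1=200+4=204
add $t2, $t2, 3 → $t2=1+3=4
cmp $t2, 13  (cmp 4,13)
bne top: taken
lw $t6, 0($t1) → $t6=M[204]=-7
xor $t6, $t6, 13 → $t6=(-7)^13=-12
add $t6, $t6, 12 → $t6=(-12)+12=0
add $t6, $t6, 20 → $t6=0+20=20
add $t1, $t1, 4 → $t1=204+4=208
add $t2, $t2, 3 → $t2=4+3=7
cmp $t2, 13  (cmp 7,13)
bne top: taken
lw $t6, 0($t1) → $t6=M[208]=29
xor $t6, $t6, 13 → $t6=29^13=16
add $t6, $t6, 12 → $t6=16+12=28
add $t6, $t6, 20 → $t6=28+20=48
add $t1, $t1, 4 → $t1=208+4=212
add $t2, $t2, 3 → $t2=7+3=10
cmp $t2, 13  (cmp 10,13)
bne top: taken
lw $t6, 0($t1) → $t6=M[212]=2
xor $t6, $t6, 13 → $t6=2^13=15
add $t6, $t6, 12 → $t6=15+12=27
add $t6, $t6, 20 → $t6=27+20=47
add $t1, $t1, 4 → $t1=212+4=216
add $t2, $t2, 3 → $t2=10+3=13
cmp $t2, 13  (cmp 13,13)
bne top: not taken
sw $t6, (204) → M[204]=47
halt.
Total executed instructions: 37.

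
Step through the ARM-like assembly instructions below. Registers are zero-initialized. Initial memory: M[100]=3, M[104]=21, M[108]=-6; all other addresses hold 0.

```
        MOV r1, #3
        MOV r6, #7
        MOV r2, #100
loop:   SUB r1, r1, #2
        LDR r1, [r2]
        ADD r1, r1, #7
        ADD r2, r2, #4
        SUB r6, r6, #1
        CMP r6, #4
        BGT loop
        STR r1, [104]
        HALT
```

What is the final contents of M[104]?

after MOV r1, #3: r1=3
after MOV r6, #7: r6=7
after MOV r2, #100: r2=100
after SUB r1, r1, #2: r1=3-2=1
after LDR r1, [r2]: r1=M[100]=3
after ADD r1, r1, #7: r1=3+7=10
after ADD r2, r2, #4: r2=100+4=104
after SUB r6, r6, #1: r6=7-1=6
CMP r6, #4  (cmp 6,4)
BGT loop: taken
after SUB r1, r1, #2: r1=10-2=8
after LDR r1, [r2]: r1=M[104]=21
after ADD r1, r1, #7: r1=21+7=28
after ADD r2, r2, #4: r2=104+4=108
after SUB r6, r6, #1: r6=6-1=5
CMP r6, #4  (cmp 5,4)
BGT loop: taken
after SUB r1, r1, #2: r1=28-2=26
after LDR r1, [r2]: r1=M[108]=-6
after ADD r1, r1, #7: r1=(-6)+7=1
after ADD r2, r2, #4: r2=108+4=112
after SUB r6, r6, #1: r6=5-1=4
CMP r6, #4  (cmp 4,4)
BGT loop: not taken
STR r1, [104] → M[104]=1
halt.

1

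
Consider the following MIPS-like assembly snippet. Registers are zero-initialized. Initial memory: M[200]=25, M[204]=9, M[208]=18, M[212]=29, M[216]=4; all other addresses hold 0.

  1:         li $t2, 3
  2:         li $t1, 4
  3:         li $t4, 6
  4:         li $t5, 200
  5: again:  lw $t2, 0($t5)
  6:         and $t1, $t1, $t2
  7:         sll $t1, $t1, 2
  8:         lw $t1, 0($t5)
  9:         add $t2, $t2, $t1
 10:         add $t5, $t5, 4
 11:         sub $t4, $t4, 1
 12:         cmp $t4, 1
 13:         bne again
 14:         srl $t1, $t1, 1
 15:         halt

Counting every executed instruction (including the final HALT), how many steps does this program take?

li $t2, 3 → $t2=3
li $t1, 4 → $t1=4
li $t4, 6 → $t4=6
li $t5, 200 → $t5=200
lw $t2, 0($t5) → $t2=M[200]=25
and $t1, $t1, $t2 → $t1=4&25=0
sll $t1, $t1, 2 → $t1=0<<2=0
lw $t1, 0($t5) → $t1=M[200]=25
add $t2, $t2, $t1 → $t2=25+25=50
add $t5, $t5, 4 → $t5=200+4=204
sub $t4, $t4, 1 → $t4=6-1=5
cmp $t4, 1  (cmp 5,1)
bne again: taken
lw $t2, 0($t5) → $t2=M[204]=9
and $t1, $t1, $t2 → $t1=25&9=9
sll $t1, $t1, 2 → $t1=9<<2=36
lw $t1, 0($t5) → $t1=M[204]=9
add $t2, $t2, $t1 → $t2=9+9=18
add $t5, $t5, 4 → $t5=204+4=208
sub $t4, $t4, 1 → $t4=5-1=4
cmp $t4, 1  (cmp 4,1)
bne again: taken
lw $t2, 0($t5) → $t2=M[208]=18
and $t1, $t1, $t2 → $t1=9&18=0
sll $t1, $t1, 2 → $t1=0<<2=0
lw $t1, 0($t5) → $t1=M[208]=18
add $t2, $t2, $t1 → $t2=18+18=36
add $t5, $t5, 4 → $t5=208+4=212
sub $t4, $t4, 1 → $t4=4-1=3
cmp $t4, 1  (cmp 3,1)
bne again: taken
lw $t2, 0($t5) → $t2=M[212]=29
and $t1, $t1, $t2 → $t1=18&29=16
sll $t1, $t1, 2 → $t1=16<<2=64
lw $t1, 0($t5) → $t1=M[212]=29
add $t2, $t2, $t1 → $t2=29+29=58
add $t5, $t5, 4 → $t5=212+4=216
sub $t4, $t4, 1 → $t4=3-1=2
cmp $t4, 1  (cmp 2,1)
bne again: taken
lw $t2, 0($t5) → $t2=M[216]=4
and $t1, $t1, $t2 → $t1=29&4=4
sll $t1, $t1, 2 → $t1=4<<2=16
lw $t1, 0($t5) → $t1=M[216]=4
add $t2, $t2, $t1 → $t2=4+4=8
add $t5, $t5, 4 → $t5=216+4=220
sub $t4, $t4, 1 → $t4=2-1=1
cmp $t4, 1  (cmp 1,1)
bne again: not taken
srl $t1, $t1, 1 → $t1=4>>1=2
halt.
Total executed instructions: 51.

51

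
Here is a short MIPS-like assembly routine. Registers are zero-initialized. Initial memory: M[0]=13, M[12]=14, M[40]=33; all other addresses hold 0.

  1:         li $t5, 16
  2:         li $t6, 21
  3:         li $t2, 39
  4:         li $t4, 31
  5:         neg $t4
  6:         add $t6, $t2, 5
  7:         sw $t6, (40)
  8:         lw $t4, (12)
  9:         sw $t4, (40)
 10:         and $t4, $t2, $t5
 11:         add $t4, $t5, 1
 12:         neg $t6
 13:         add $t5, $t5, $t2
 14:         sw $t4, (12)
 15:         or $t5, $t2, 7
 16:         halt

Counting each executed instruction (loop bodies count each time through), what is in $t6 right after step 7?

44

after li $t5, 16: $t5=16
after li $t6, 21: $t6=21
after li $t2, 39: $t2=39
after li $t4, 31: $t4=31
after neg $t4: $t4=-(31)=-31
after add $t6, $t2, 5: $t6=39+5=44
sw $t6, (40) → M[40]=44
After step 7: $t6 = 44.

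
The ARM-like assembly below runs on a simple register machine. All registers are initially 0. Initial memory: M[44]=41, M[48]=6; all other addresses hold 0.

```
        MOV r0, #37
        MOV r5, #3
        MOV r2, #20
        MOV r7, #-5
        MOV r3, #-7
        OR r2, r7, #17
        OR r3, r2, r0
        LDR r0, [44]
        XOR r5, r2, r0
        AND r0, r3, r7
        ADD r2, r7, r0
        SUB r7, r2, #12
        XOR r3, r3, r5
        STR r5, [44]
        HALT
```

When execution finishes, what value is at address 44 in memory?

-46

MOV r0, #37 → r0=37
MOV r5, #3 → r5=3
MOV r2, #20 → r2=20
MOV r7, #-5 → r7=-5
MOV r3, #-7 → r3=-7
OR r2, r7, #17 → r2=(-5)|17=-5
OR r3, r2, r0 → r3=(-5)|37=-1
LDR r0, [44] → r0=M[44]=41
XOR r5, r2, r0 → r5=(-5)^41=-46
AND r0, r3, r7 → r0=(-1)&(-5)=-5
ADD r2, r7, r0 → r2=(-5)+(-5)=-10
SUB r7, r2, #12 → r7=(-10)-12=-22
XOR r3, r3, r5 → r3=(-1)^(-46)=45
STR r5, [44] → M[44]=-46
halt.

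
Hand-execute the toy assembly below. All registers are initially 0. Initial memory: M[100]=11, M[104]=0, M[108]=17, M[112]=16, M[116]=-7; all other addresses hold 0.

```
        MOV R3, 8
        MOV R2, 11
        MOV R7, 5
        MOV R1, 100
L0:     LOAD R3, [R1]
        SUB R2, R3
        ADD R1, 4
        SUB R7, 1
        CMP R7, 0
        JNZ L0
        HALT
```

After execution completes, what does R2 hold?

MOV R3, 8 → R3=8
MOV R2, 11 → R2=11
MOV R7, 5 → R7=5
MOV R1, 100 → R1=100
LOAD R3, [R1] → R3=M[100]=11
SUB R2, R3 → R2=11-11=0
ADD R1, 4 → R1=100+4=104
SUB R7, 1 → R7=5-1=4
CMP R7, 0  (cmp 4,0)
JNZ L0: taken
LOAD R3, [R1] → R3=M[104]=0
SUB R2, R3 → R2=0-0=0
ADD R1, 4 → R1=104+4=108
SUB R7, 1 → R7=4-1=3
CMP R7, 0  (cmp 3,0)
JNZ L0: taken
LOAD R3, [R1] → R3=M[108]=17
SUB R2, R3 → R2=0-17=-17
ADD R1, 4 → R1=108+4=112
SUB R7, 1 → R7=3-1=2
CMP R7, 0  (cmp 2,0)
JNZ L0: taken
LOAD R3, [R1] → R3=M[112]=16
SUB R2, R3 → R2=(-17)-16=-33
ADD R1, 4 → R1=112+4=116
SUB R7, 1 → R7=2-1=1
CMP R7, 0  (cmp 1,0)
JNZ L0: taken
LOAD R3, [R1] → R3=M[116]=-7
SUB R2, R3 → R2=(-33)-(-7)=-26
ADD R1, 4 → R1=116+4=120
SUB R7, 1 → R7=1-1=0
CMP R7, 0  (cmp 0,0)
JNZ L0: not taken
halt.

-26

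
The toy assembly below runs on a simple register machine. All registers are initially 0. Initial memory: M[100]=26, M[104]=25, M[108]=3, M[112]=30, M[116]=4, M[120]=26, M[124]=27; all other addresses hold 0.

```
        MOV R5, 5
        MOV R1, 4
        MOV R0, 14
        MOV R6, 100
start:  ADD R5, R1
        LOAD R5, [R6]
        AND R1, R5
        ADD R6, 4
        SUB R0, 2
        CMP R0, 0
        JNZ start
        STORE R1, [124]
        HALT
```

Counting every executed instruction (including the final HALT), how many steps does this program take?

55

after MOV R5, 5: R5=5
after MOV R1, 4: R1=4
after MOV R0, 14: R0=14
after MOV R6, 100: R6=100
after ADD R5, R1: R5=5+4=9
after LOAD R5, [R6]: R5=M[100]=26
after AND R1, R5: R1=4&26=0
after ADD R6, 4: R6=100+4=104
after SUB R0, 2: R0=14-2=12
CMP R0, 0  (cmp 12,0)
JNZ start: taken
after ADD R5, R1: R5=26+0=26
after LOAD R5, [R6]: R5=M[104]=25
after AND R1, R5: R1=0&25=0
after ADD R6, 4: R6=104+4=108
after SUB R0, 2: R0=12-2=10
CMP R0, 0  (cmp 10,0)
JNZ start: taken
after ADD R5, R1: R5=25+0=25
after LOAD R5, [R6]: R5=M[108]=3
after AND R1, R5: R1=0&3=0
after ADD R6, 4: R6=108+4=112
after SUB R0, 2: R0=10-2=8
CMP R0, 0  (cmp 8,0)
JNZ start: taken
after ADD R5, R1: R5=3+0=3
after LOAD R5, [R6]: R5=M[112]=30
after AND R1, R5: R1=0&30=0
after ADD R6, 4: R6=112+4=116
after SUB R0, 2: R0=8-2=6
CMP R0, 0  (cmp 6,0)
JNZ start: taken
after ADD R5, R1: R5=30+0=30
after LOAD R5, [R6]: R5=M[116]=4
after AND R1, R5: R1=0&4=0
after ADD R6, 4: R6=116+4=120
after SUB R0, 2: R0=6-2=4
CMP R0, 0  (cmp 4,0)
JNZ start: taken
after ADD R5, R1: R5=4+0=4
after LOAD R5, [R6]: R5=M[120]=26
after AND R1, R5: R1=0&26=0
after ADD R6, 4: R6=120+4=124
after SUB R0, 2: R0=4-2=2
CMP R0, 0  (cmp 2,0)
JNZ start: taken
after ADD R5, R1: R5=26+0=26
after LOAD R5, [R6]: R5=M[124]=27
after AND R1, R5: R1=0&27=0
after ADD R6, 4: R6=124+4=128
after SUB R0, 2: R0=2-2=0
CMP R0, 0  (cmp 0,0)
JNZ start: not taken
STORE R1, [124] → M[124]=0
halt.
Total executed instructions: 55.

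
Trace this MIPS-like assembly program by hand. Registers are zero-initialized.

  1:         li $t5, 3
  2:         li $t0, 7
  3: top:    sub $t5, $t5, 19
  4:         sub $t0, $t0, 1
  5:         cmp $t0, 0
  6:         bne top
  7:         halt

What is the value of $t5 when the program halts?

-130

after li $t5, 3: $t5=3
after li $t0, 7: $t0=7
after sub $t5, $t5, 19: $t5=3-19=-16
after sub $t0, $t0, 1: $t0=7-1=6
cmp $t0, 0  (cmp 6,0)
bne top: taken
after sub $t5, $t5, 19: $t5=(-16)-19=-35
after sub $t0, $t0, 1: $t0=6-1=5
cmp $t0, 0  (cmp 5,0)
bne top: taken
after sub $t5, $t5, 19: $t5=(-35)-19=-54
after sub $t0, $t0, 1: $t0=5-1=4
cmp $t0, 0  (cmp 4,0)
bne top: taken
after sub $t5, $t5, 19: $t5=(-54)-19=-73
after sub $t0, $t0, 1: $t0=4-1=3
cmp $t0, 0  (cmp 3,0)
bne top: taken
after sub $t5, $t5, 19: $t5=(-73)-19=-92
after sub $t0, $t0, 1: $t0=3-1=2
cmp $t0, 0  (cmp 2,0)
bne top: taken
after sub $t5, $t5, 19: $t5=(-92)-19=-111
after sub $t0, $t0, 1: $t0=2-1=1
cmp $t0, 0  (cmp 1,0)
bne top: taken
after sub $t5, $t5, 19: $t5=(-111)-19=-130
after sub $t0, $t0, 1: $t0=1-1=0
cmp $t0, 0  (cmp 0,0)
bne top: not taken
halt.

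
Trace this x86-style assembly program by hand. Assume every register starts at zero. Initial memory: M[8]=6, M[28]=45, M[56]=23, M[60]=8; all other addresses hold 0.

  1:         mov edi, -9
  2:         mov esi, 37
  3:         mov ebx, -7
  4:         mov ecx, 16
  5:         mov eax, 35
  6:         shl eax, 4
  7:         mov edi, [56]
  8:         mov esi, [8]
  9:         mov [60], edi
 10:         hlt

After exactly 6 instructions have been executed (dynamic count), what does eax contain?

560

after mov edi, -9: edi=-9
after mov esi, 37: esi=37
after mov ebx, -7: ebx=-7
after mov ecx, 16: ecx=16
after mov eax, 35: eax=35
after shl eax, 4: eax=35<<4=560
After step 6: eax = 560.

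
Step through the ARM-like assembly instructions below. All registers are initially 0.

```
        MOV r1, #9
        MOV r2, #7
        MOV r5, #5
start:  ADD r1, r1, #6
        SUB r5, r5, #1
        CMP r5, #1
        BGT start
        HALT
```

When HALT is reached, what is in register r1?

33

after MOV r1, #9: r1=9
after MOV r2, #7: r2=7
after MOV r5, #5: r5=5
after ADD r1, r1, #6: r1=9+6=15
after SUB r5, r5, #1: r5=5-1=4
CMP r5, #1  (cmp 4,1)
BGT start: taken
after ADD r1, r1, #6: r1=15+6=21
after SUB r5, r5, #1: r5=4-1=3
CMP r5, #1  (cmp 3,1)
BGT start: taken
after ADD r1, r1, #6: r1=21+6=27
after SUB r5, r5, #1: r5=3-1=2
CMP r5, #1  (cmp 2,1)
BGT start: taken
after ADD r1, r1, #6: r1=27+6=33
after SUB r5, r5, #1: r5=2-1=1
CMP r5, #1  (cmp 1,1)
BGT start: not taken
halt.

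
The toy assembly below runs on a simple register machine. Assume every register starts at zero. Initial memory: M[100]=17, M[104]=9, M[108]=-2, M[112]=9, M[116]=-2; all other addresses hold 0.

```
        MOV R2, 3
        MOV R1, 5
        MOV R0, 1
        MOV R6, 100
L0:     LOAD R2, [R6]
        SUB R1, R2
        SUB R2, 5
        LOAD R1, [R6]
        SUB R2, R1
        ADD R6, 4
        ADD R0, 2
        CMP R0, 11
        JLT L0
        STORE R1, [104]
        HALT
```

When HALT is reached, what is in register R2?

-5

R2=3
R1=5
R0=1
R6=100
R2=M[100]=17
R1=5-17=-12
R2=17-5=12
R1=M[100]=17
R2=12-17=-5
R6=100+4=104
R0=1+2=3
CMP R0, 11  (cmp 3,11)
JLT L0: taken
R2=M[104]=9
R1=17-9=8
R2=9-5=4
R1=M[104]=9
R2=4-9=-5
R6=104+4=108
R0=3+2=5
CMP R0, 11  (cmp 5,11)
JLT L0: taken
R2=M[108]=-2
R1=9-(-2)=11
R2=(-2)-5=-7
R1=M[108]=-2
R2=(-7)-(-2)=-5
R6=108+4=112
R0=5+2=7
CMP R0, 11  (cmp 7,11)
JLT L0: taken
R2=M[112]=9
R1=(-2)-9=-11
R2=9-5=4
R1=M[112]=9
R2=4-9=-5
R6=112+4=116
R0=7+2=9
CMP R0, 11  (cmp 9,11)
JLT L0: taken
R2=M[116]=-2
R1=9-(-2)=11
R2=(-2)-5=-7
R1=M[116]=-2
R2=(-7)-(-2)=-5
R6=116+4=120
R0=9+2=11
CMP R0, 11  (cmp 11,11)
JLT L0: not taken
STORE R1, [104] → M[104]=-2
halt.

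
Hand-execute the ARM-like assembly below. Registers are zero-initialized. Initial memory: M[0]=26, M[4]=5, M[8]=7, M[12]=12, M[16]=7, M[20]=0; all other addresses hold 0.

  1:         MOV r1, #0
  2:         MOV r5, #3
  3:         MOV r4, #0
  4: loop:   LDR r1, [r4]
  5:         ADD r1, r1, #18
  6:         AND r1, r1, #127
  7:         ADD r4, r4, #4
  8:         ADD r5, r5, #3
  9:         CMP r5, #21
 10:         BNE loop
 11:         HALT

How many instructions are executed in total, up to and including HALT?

MOV r1, #0 → r1=0
MOV r5, #3 → r5=3
MOV r4, #0 → r4=0
LDR r1, [r4] → r1=M[0]=26
ADD r1, r1, #18 → r1=26+18=44
AND r1, r1, #127 → r1=44&127=44
ADD r4, r4, #4 → r4=0+4=4
ADD r5, r5, #3 → r5=3+3=6
CMP r5, #21  (cmp 6,21)
BNE loop: taken
LDR r1, [r4] → r1=M[4]=5
ADD r1, r1, #18 → r1=5+18=23
AND r1, r1, #127 → r1=23&127=23
ADD r4, r4, #4 → r4=4+4=8
ADD r5, r5, #3 → r5=6+3=9
CMP r5, #21  (cmp 9,21)
BNE loop: taken
LDR r1, [r4] → r1=M[8]=7
ADD r1, r1, #18 → r1=7+18=25
AND r1, r1, #127 → r1=25&127=25
ADD r4, r4, #4 → r4=8+4=12
ADD r5, r5, #3 → r5=9+3=12
CMP r5, #21  (cmp 12,21)
BNE loop: taken
LDR r1, [r4] → r1=M[12]=12
ADD r1, r1, #18 → r1=12+18=30
AND r1, r1, #127 → r1=30&127=30
ADD r4, r4, #4 → r4=12+4=16
ADD r5, r5, #3 → r5=12+3=15
CMP r5, #21  (cmp 15,21)
BNE loop: taken
LDR r1, [r4] → r1=M[16]=7
ADD r1, r1, #18 → r1=7+18=25
AND r1, r1, #127 → r1=25&127=25
ADD r4, r4, #4 → r4=16+4=20
ADD r5, r5, #3 → r5=15+3=18
CMP r5, #21  (cmp 18,21)
BNE loop: taken
LDR r1, [r4] → r1=M[20]=0
ADD r1, r1, #18 → r1=0+18=18
AND r1, r1, #127 → r1=18&127=18
ADD r4, r4, #4 → r4=20+4=24
ADD r5, r5, #3 → r5=18+3=21
CMP r5, #21  (cmp 21,21)
BNE loop: not taken
halt.
Total executed instructions: 46.

46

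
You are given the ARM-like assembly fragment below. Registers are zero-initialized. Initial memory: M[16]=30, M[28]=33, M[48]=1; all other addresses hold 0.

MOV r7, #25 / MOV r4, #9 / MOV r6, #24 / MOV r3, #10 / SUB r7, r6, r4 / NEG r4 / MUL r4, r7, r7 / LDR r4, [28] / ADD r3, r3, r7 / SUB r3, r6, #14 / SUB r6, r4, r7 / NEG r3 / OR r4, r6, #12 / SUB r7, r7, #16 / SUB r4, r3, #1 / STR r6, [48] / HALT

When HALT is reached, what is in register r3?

r7=25
r4=9
r6=24
r3=10
r7=24-9=15
r4=-(9)=-9
r4=15*15=225
r4=M[28]=33
r3=10+15=25
r3=24-14=10
r6=33-15=18
r3=-(10)=-10
r4=18|12=30
r7=15-16=-1
r4=(-10)-1=-11
STR r6, [48] → M[48]=18
halt.

-10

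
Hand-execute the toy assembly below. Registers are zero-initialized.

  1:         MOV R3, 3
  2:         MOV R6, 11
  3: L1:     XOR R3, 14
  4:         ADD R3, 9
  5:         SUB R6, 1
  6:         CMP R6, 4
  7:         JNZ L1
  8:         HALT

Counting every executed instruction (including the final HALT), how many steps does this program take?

after MOV R3, 3: R3=3
after MOV R6, 11: R6=11
after XOR R3, 14: R3=3^14=13
after ADD R3, 9: R3=13+9=22
after SUB R6, 1: R6=11-1=10
CMP R6, 4  (cmp 10,4)
JNZ L1: taken
after XOR R3, 14: R3=22^14=24
after ADD R3, 9: R3=24+9=33
after SUB R6, 1: R6=10-1=9
CMP R6, 4  (cmp 9,4)
JNZ L1: taken
after XOR R3, 14: R3=33^14=47
after ADD R3, 9: R3=47+9=56
after SUB R6, 1: R6=9-1=8
CMP R6, 4  (cmp 8,4)
JNZ L1: taken
after XOR R3, 14: R3=56^14=54
after ADD R3, 9: R3=54+9=63
after SUB R6, 1: R6=8-1=7
CMP R6, 4  (cmp 7,4)
JNZ L1: taken
after XOR R3, 14: R3=63^14=49
after ADD R3, 9: R3=49+9=58
after SUB R6, 1: R6=7-1=6
CMP R6, 4  (cmp 6,4)
JNZ L1: taken
after XOR R3, 14: R3=58^14=52
after ADD R3, 9: R3=52+9=61
after SUB R6, 1: R6=6-1=5
CMP R6, 4  (cmp 5,4)
JNZ L1: taken
after XOR R3, 14: R3=61^14=51
after ADD R3, 9: R3=51+9=60
after SUB R6, 1: R6=5-1=4
CMP R6, 4  (cmp 4,4)
JNZ L1: not taken
halt.
Total executed instructions: 38.

38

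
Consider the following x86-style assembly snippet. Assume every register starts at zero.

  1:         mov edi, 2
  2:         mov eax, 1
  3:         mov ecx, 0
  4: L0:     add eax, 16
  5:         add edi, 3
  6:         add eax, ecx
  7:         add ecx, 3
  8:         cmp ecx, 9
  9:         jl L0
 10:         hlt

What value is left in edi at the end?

11

edi=2
eax=1
ecx=0
eax=1+16=17
edi=2+3=5
eax=17+0=17
ecx=0+3=3
cmp ecx, 9  (cmp 3,9)
jl L0: taken
eax=17+16=33
edi=5+3=8
eax=33+3=36
ecx=3+3=6
cmp ecx, 9  (cmp 6,9)
jl L0: taken
eax=36+16=52
edi=8+3=11
eax=52+6=58
ecx=6+3=9
cmp ecx, 9  (cmp 9,9)
jl L0: not taken
halt.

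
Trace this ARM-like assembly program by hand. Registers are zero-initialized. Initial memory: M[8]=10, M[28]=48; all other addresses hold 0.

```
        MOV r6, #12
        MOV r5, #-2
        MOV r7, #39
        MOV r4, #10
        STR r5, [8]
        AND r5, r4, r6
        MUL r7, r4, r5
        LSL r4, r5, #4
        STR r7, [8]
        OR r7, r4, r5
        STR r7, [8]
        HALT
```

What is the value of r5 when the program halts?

r6=12
r5=-2
r7=39
r4=10
STR r5, [8] → M[8]=-2
r5=10&12=8
r7=10*8=80
r4=8<<4=128
STR r7, [8] → M[8]=80
r7=128|8=136
STR r7, [8] → M[8]=136
halt.

8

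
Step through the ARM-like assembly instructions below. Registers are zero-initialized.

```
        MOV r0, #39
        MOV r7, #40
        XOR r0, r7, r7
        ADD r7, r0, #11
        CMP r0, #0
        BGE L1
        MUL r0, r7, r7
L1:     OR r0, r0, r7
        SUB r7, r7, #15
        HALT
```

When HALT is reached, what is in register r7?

r0=39
r7=40
r0=40^40=0
r7=0+11=11
CMP r0, #0  (cmp 0,0)
BGE L1: taken
r0=0|11=11
r7=11-15=-4
halt.

-4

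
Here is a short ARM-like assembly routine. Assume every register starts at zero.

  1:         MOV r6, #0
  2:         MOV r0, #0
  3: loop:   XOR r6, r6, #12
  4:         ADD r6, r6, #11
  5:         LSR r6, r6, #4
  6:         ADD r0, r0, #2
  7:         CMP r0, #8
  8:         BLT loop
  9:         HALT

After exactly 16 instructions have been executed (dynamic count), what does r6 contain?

MOV r6, #0 → r6=0
MOV r0, #0 → r0=0
XOR r6, r6, #12 → r6=0^12=12
ADD r6, r6, #11 → r6=12+11=23
LSR r6, r6, #4 → r6=23>>4=1
ADD r0, r0, #2 → r0=0+2=2
CMP r0, #8  (cmp 2,8)
BLT loop: taken
XOR r6, r6, #12 → r6=1^12=13
ADD r6, r6, #11 → r6=13+11=24
LSR r6, r6, #4 → r6=24>>4=1
ADD r0, r0, #2 → r0=2+2=4
CMP r0, #8  (cmp 4,8)
BLT loop: taken
XOR r6, r6, #12 → r6=1^12=13
ADD r6, r6, #11 → r6=13+11=24
After step 16: r6 = 24.

24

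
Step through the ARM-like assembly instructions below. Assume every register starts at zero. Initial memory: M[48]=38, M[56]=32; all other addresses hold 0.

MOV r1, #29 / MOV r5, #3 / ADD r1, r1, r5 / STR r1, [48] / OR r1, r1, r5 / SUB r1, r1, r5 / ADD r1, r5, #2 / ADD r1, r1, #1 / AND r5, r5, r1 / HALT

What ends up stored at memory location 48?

32

MOV r1, #29 → r1=29
MOV r5, #3 → r5=3
ADD r1, r1, r5 → r1=29+3=32
STR r1, [48] → M[48]=32
OR r1, r1, r5 → r1=32|3=35
SUB r1, r1, r5 → r1=35-3=32
ADD r1, r5, #2 → r1=3+2=5
ADD r1, r1, #1 → r1=5+1=6
AND r5, r5, r1 → r5=3&6=2
halt.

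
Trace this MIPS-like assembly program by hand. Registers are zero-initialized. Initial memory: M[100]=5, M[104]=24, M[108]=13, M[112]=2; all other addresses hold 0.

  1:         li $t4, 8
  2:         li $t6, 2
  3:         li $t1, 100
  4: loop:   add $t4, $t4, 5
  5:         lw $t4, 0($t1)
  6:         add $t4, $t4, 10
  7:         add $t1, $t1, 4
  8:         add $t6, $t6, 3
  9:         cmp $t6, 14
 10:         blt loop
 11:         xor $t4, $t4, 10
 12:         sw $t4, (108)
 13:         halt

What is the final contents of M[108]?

6

$t4=8
$t6=2
$t1=100
$t4=8+5=13
$t4=M[100]=5
$t4=5+10=15
$t1=100+4=104
$t6=2+3=5
cmp $t6, 14  (cmp 5,14)
blt loop: taken
$t4=15+5=20
$t4=M[104]=24
$t4=24+10=34
$t1=104+4=108
$t6=5+3=8
cmp $t6, 14  (cmp 8,14)
blt loop: taken
$t4=34+5=39
$t4=M[108]=13
$t4=13+10=23
$t1=108+4=112
$t6=8+3=11
cmp $t6, 14  (cmp 11,14)
blt loop: taken
$t4=23+5=28
$t4=M[112]=2
$t4=2+10=12
$t1=112+4=116
$t6=11+3=14
cmp $t6, 14  (cmp 14,14)
blt loop: not taken
$t4=12^10=6
sw $t4, (108) → M[108]=6
halt.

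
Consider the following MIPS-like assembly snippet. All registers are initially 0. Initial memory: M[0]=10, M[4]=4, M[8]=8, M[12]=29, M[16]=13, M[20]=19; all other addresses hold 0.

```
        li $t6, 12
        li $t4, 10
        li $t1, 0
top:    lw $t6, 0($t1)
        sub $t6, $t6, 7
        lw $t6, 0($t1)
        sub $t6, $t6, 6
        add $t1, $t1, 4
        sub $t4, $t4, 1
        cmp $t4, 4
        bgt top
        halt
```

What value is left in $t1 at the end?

24

after li $t6, 12: $t6=12
after li $t4, 10: $t4=10
after li $t1, 0: $t1=0
after lw $t6, 0($t1): $t6=M[0]=10
after sub $t6, $t6, 7: $t6=10-7=3
after lw $t6, 0($t1): $t6=M[0]=10
after sub $t6, $t6, 6: $t6=10-6=4
after add $t1, $t1, 4: $t1=0+4=4
after sub $t4, $t4, 1: $t4=10-1=9
cmp $t4, 4  (cmp 9,4)
bgt top: taken
after lw $t6, 0($t1): $t6=M[4]=4
after sub $t6, $t6, 7: $t6=4-7=-3
after lw $t6, 0($t1): $t6=M[4]=4
after sub $t6, $t6, 6: $t6=4-6=-2
after add $t1, $t1, 4: $t1=4+4=8
after sub $t4, $t4, 1: $t4=9-1=8
cmp $t4, 4  (cmp 8,4)
bgt top: taken
after lw $t6, 0($t1): $t6=M[8]=8
after sub $t6, $t6, 7: $t6=8-7=1
after lw $t6, 0($t1): $t6=M[8]=8
after sub $t6, $t6, 6: $t6=8-6=2
after add $t1, $t1, 4: $t1=8+4=12
after sub $t4, $t4, 1: $t4=8-1=7
cmp $t4, 4  (cmp 7,4)
bgt top: taken
after lw $t6, 0($t1): $t6=M[12]=29
after sub $t6, $t6, 7: $t6=29-7=22
after lw $t6, 0($t1): $t6=M[12]=29
after sub $t6, $t6, 6: $t6=29-6=23
after add $t1, $t1, 4: $t1=12+4=16
after sub $t4, $t4, 1: $t4=7-1=6
cmp $t4, 4  (cmp 6,4)
bgt top: taken
after lw $t6, 0($t1): $t6=M[16]=13
after sub $t6, $t6, 7: $t6=13-7=6
after lw $t6, 0($t1): $t6=M[16]=13
after sub $t6, $t6, 6: $t6=13-6=7
after add $t1, $t1, 4: $t1=16+4=20
after sub $t4, $t4, 1: $t4=6-1=5
cmp $t4, 4  (cmp 5,4)
bgt top: taken
after lw $t6, 0($t1): $t6=M[20]=19
after sub $t6, $t6, 7: $t6=19-7=12
after lw $t6, 0($t1): $t6=M[20]=19
after sub $t6, $t6, 6: $t6=19-6=13
after add $t1, $t1, 4: $t1=20+4=24
after sub $t4, $t4, 1: $t4=5-1=4
cmp $t4, 4  (cmp 4,4)
bgt top: not taken
halt.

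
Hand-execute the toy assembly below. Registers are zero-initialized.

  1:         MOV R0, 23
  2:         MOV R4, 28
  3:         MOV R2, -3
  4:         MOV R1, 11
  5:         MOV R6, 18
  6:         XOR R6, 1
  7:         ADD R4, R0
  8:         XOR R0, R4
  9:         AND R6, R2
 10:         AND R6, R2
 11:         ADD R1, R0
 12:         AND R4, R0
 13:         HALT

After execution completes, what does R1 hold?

after MOV R0, 23: R0=23
after MOV R4, 28: R4=28
after MOV R2, -3: R2=-3
after MOV R1, 11: R1=11
after MOV R6, 18: R6=18
after XOR R6, 1: R6=18^1=19
after ADD R4, R0: R4=28+23=51
after XOR R0, R4: R0=23^51=36
after AND R6, R2: R6=19&(-3)=17
after AND R6, R2: R6=17&(-3)=17
after ADD R1, R0: R1=11+36=47
after AND R4, R0: R4=51&36=32
halt.

47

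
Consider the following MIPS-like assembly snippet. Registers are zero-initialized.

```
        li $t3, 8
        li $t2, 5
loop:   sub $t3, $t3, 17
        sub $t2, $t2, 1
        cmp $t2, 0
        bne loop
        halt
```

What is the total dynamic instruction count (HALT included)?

$t3=8
$t2=5
$t3=8-17=-9
$t2=5-1=4
cmp $t2, 0  (cmp 4,0)
bne loop: taken
$t3=(-9)-17=-26
$t2=4-1=3
cmp $t2, 0  (cmp 3,0)
bne loop: taken
$t3=(-26)-17=-43
$t2=3-1=2
cmp $t2, 0  (cmp 2,0)
bne loop: taken
$t3=(-43)-17=-60
$t2=2-1=1
cmp $t2, 0  (cmp 1,0)
bne loop: taken
$t3=(-60)-17=-77
$t2=1-1=0
cmp $t2, 0  (cmp 0,0)
bne loop: not taken
halt.
Total executed instructions: 23.

23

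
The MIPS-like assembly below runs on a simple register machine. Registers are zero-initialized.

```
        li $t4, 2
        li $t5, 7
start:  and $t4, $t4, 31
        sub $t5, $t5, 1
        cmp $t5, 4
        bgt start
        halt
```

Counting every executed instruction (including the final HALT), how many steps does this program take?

15

after li $t4, 2: $t4=2
after li $t5, 7: $t5=7
after and $t4, $t4, 31: $t4=2&31=2
after sub $t5, $t5, 1: $t5=7-1=6
cmp $t5, 4  (cmp 6,4)
bgt start: taken
after and $t4, $t4, 31: $t4=2&31=2
after sub $t5, $t5, 1: $t5=6-1=5
cmp $t5, 4  (cmp 5,4)
bgt start: taken
after and $t4, $t4, 31: $t4=2&31=2
after sub $t5, $t5, 1: $t5=5-1=4
cmp $t5, 4  (cmp 4,4)
bgt start: not taken
halt.
Total executed instructions: 15.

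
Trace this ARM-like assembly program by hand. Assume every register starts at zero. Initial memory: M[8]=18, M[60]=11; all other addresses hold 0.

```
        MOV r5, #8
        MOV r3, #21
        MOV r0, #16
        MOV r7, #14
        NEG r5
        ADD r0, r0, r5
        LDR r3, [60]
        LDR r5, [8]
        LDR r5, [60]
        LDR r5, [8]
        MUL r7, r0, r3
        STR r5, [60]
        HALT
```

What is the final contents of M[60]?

18

r5=8
r3=21
r0=16
r7=14
r5=-(8)=-8
r0=16+(-8)=8
r3=M[60]=11
r5=M[8]=18
r5=M[60]=11
r5=M[8]=18
r7=8*11=88
STR r5, [60] → M[60]=18
halt.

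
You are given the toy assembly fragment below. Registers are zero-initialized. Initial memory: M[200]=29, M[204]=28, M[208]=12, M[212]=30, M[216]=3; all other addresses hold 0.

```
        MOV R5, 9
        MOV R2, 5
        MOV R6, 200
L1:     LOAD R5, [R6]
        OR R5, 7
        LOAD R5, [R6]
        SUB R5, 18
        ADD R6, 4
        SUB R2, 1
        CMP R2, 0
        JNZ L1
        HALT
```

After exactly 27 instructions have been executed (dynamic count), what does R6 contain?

MOV R5, 9 → R5=9
MOV R2, 5 → R2=5
MOV R6, 200 → R6=200
LOAD R5, [R6] → R5=M[200]=29
OR R5, 7 → R5=29|7=31
LOAD R5, [R6] → R5=M[200]=29
SUB R5, 18 → R5=29-18=11
ADD R6, 4 → R6=200+4=204
SUB R2, 1 → R2=5-1=4
CMP R2, 0  (cmp 4,0)
JNZ L1: taken
LOAD R5, [R6] → R5=M[204]=28
OR R5, 7 → R5=28|7=31
LOAD R5, [R6] → R5=M[204]=28
SUB R5, 18 → R5=28-18=10
ADD R6, 4 → R6=204+4=208
SUB R2, 1 → R2=4-1=3
CMP R2, 0  (cmp 3,0)
JNZ L1: taken
LOAD R5, [R6] → R5=M[208]=12
OR R5, 7 → R5=12|7=15
LOAD R5, [R6] → R5=M[208]=12
SUB R5, 18 → R5=12-18=-6
ADD R6, 4 → R6=208+4=212
SUB R2, 1 → R2=3-1=2
CMP R2, 0  (cmp 2,0)
JNZ L1: taken
After step 27: R6 = 212.

212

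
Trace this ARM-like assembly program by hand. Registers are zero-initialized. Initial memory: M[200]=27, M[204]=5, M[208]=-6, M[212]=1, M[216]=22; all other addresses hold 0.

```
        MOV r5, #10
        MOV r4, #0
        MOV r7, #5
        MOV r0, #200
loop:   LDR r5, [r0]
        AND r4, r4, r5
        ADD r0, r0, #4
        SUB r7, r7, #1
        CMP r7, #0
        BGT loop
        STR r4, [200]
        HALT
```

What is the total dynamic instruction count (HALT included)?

36

r5=10
r4=0
r7=5
r0=200
r5=M[200]=27
r4=0&27=0
r0=200+4=204
r7=5-1=4
CMP r7, #0  (cmp 4,0)
BGT loop: taken
r5=M[204]=5
r4=0&5=0
r0=204+4=208
r7=4-1=3
CMP r7, #0  (cmp 3,0)
BGT loop: taken
r5=M[208]=-6
r4=0&(-6)=0
r0=208+4=212
r7=3-1=2
CMP r7, #0  (cmp 2,0)
BGT loop: taken
r5=M[212]=1
r4=0&1=0
r0=212+4=216
r7=2-1=1
CMP r7, #0  (cmp 1,0)
BGT loop: taken
r5=M[216]=22
r4=0&22=0
r0=216+4=220
r7=1-1=0
CMP r7, #0  (cmp 0,0)
BGT loop: not taken
STR r4, [200] → M[200]=0
halt.
Total executed instructions: 36.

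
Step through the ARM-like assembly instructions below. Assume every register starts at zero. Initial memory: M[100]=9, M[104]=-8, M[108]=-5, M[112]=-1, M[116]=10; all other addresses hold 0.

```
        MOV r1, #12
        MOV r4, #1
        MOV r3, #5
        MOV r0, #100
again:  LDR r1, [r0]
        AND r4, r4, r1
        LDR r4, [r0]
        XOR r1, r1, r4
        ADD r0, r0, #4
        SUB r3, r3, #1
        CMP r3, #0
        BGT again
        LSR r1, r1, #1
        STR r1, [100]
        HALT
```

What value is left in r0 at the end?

MOV r1, #12 → r1=12
MOV r4, #1 → r4=1
MOV r3, #5 → r3=5
MOV r0, #100 → r0=100
LDR r1, [r0] → r1=M[100]=9
AND r4, r4, r1 → r4=1&9=1
LDR r4, [r0] → r4=M[100]=9
XOR r1, r1, r4 → r1=9^9=0
ADD r0, r0, #4 → r0=100+4=104
SUB r3, r3, #1 → r3=5-1=4
CMP r3, #0  (cmp 4,0)
BGT again: taken
LDR r1, [r0] → r1=M[104]=-8
AND r4, r4, r1 → r4=9&(-8)=8
LDR r4, [r0] → r4=M[104]=-8
XOR r1, r1, r4 → r1=(-8)^(-8)=0
ADD r0, r0, #4 → r0=104+4=108
SUB r3, r3, #1 → r3=4-1=3
CMP r3, #0  (cmp 3,0)
BGT again: taken
LDR r1, [r0] → r1=M[108]=-5
AND r4, r4, r1 → r4=(-8)&(-5)=-8
LDR r4, [r0] → r4=M[108]=-5
XOR r1, r1, r4 → r1=(-5)^(-5)=0
ADD r0, r0, #4 → r0=108+4=112
SUB r3, r3, #1 → r3=3-1=2
CMP r3, #0  (cmp 2,0)
BGT again: taken
LDR r1, [r0] → r1=M[112]=-1
AND r4, r4, r1 → r4=(-5)&(-1)=-5
LDR r4, [r0] → r4=M[112]=-1
XOR r1, r1, r4 → r1=(-1)^(-1)=0
ADD r0, r0, #4 → r0=112+4=116
SUB r3, r3, #1 → r3=2-1=1
CMP r3, #0  (cmp 1,0)
BGT again: taken
LDR r1, [r0] → r1=M[116]=10
AND r4, r4, r1 → r4=(-1)&10=10
LDR r4, [r0] → r4=M[116]=10
XOR r1, r1, r4 → r1=10^10=0
ADD r0, r0, #4 → r0=116+4=120
SUB r3, r3, #1 → r3=1-1=0
CMP r3, #0  (cmp 0,0)
BGT again: not taken
LSR r1, r1, #1 → r1=0>>1=0
STR r1, [100] → M[100]=0
halt.

120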